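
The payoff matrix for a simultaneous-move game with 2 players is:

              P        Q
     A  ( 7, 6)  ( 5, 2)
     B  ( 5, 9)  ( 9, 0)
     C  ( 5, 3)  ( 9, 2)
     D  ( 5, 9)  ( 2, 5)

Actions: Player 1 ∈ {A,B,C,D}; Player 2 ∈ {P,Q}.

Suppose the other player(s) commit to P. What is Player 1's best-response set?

BR_1 = {A}

u_1(A vs P) = 7
u_1(B vs P) = 5
u_1(C vs P) = 5
u_1(D vs P) = 5
max payoff 7 at {A}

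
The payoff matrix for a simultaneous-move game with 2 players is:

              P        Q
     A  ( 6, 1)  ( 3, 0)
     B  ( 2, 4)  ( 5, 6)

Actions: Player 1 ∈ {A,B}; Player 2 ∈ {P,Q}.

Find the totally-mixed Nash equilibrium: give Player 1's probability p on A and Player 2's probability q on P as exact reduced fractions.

P1 mixes 2/3 on A; P2 mixes 1/3 on P

P1 indiff ⇒ q·6+(1-q)·3 = q·2+(1-q)·5 ⇒ q(4) = (1-q)(2) ⇒ q = 1/3
P2 indiff ⇒ p·1+(1-p)·4 = p·0+(1-p)·6 ⇒ p(1) = (1-p)(2) ⇒ p = 2/3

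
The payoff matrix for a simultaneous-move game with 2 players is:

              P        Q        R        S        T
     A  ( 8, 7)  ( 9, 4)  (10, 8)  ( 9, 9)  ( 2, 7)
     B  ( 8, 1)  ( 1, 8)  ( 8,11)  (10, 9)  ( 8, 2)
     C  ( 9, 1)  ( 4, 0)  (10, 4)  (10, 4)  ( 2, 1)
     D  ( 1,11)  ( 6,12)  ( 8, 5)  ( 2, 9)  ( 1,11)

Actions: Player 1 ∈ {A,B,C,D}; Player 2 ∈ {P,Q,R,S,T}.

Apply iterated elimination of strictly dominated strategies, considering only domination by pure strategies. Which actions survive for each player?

Survivors P1:{A,B,C} P2:{R,S}

P1 drop D (A beats it: P:8>1 Q:9>6 R:10>8 S:9>2 T:2>1)
P2 drop P (R beats it: A:8>7 B:11>1 C:4>1)
P2 drop Q (R beats it: A:8>4 B:11>8 C:4>0)
P2 drop T (R beats it: A:8>7 B:11>2 C:4>1)
P1→{A,B,C} P2→{R,S}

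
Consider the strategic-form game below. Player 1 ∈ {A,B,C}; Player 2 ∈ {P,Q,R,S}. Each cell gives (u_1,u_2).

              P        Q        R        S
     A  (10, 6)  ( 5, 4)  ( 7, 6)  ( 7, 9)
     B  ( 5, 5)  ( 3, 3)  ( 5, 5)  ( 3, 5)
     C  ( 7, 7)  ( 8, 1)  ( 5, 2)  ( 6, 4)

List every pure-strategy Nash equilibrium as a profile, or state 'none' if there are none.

(A,P): not NE [P2→S gives 9>6]
(A,Q): not NE [P1→C gives 8>5; P2→S gives 9>4]
(A,R): not NE [P2→S gives 9>6]
(A,S): NE
(B,P): not NE [P1→A gives 10>5]
(B,Q): not NE [P1→C gives 8>3; P2→S gives 5>3]
(B,R): not NE [P1→A gives 7>5]
(B,S): not NE [P1→A gives 7>3]
(C,P): not NE [P1→A gives 10>7]
(C,Q): not NE [P2→P gives 7>1]
(C,R): not NE [P1→A gives 7>5; P2→P gives 7>2]
(C,S): not NE [P1→A gives 7>6; P2→P gives 7>4]

Nash profiles: (A,S)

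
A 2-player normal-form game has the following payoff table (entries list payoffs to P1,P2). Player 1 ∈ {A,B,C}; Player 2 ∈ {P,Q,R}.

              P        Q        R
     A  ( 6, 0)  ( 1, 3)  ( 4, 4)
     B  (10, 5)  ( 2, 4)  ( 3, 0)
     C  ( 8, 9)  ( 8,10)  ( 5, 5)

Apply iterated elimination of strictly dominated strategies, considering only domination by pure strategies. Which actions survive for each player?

IESDS → P1:{B,C} P2:{P,Q}

P1 drop A (C beats it: P:8>6 Q:8>1 R:5>4)
P2 drop R (P beats it: B:5>0 C:9>5)
P1→{B,C} P2→{P,Q}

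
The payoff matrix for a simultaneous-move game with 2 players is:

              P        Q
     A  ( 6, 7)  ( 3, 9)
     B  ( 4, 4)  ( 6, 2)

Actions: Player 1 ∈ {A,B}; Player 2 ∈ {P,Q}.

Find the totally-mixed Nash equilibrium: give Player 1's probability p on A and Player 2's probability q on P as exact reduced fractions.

P1 indiff ⇒ q·6+(1-q)·3 = q·4+(1-q)·6 ⇒ q(2) = (1-q)(3) ⇒ q = 3/5
P2 indiff ⇒ p·7+(1-p)·4 = p·9+(1-p)·2 ⇒ p(-2) = (1-p)(-2) ⇒ p = 1/2

p=1/2, q=3/5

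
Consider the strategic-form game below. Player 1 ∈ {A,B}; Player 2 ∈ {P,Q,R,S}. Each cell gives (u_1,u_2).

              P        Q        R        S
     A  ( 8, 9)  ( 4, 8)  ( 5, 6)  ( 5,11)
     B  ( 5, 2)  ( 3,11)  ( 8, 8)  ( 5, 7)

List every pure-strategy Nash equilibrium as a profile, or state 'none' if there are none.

(A,P): not NE [P2→S gives 11>9]
(A,Q): not NE [P2→S gives 11>8]
(A,R): not NE [P1→B gives 8>5; P2→S gives 11>6]
(A,S): NE
(B,P): not NE [P1→A gives 8>5; P2→Q gives 11>2]
(B,Q): not NE [P1→A gives 4>3]
(B,R): not NE [P2→Q gives 11>8]
(B,S): not NE [P2→Q gives 11>7]

PSNE = {(A,S)}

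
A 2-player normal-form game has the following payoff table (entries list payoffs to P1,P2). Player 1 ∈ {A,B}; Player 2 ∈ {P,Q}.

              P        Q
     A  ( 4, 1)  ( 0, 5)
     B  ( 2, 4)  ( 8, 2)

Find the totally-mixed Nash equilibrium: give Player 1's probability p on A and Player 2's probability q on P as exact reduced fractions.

P1 indiff ⇒ q·4+(1-q)·0 = q·2+(1-q)·8 ⇒ q(2) = (1-q)(8) ⇒ q = 4/5
P2 indiff ⇒ p·1+(1-p)·4 = p·5+(1-p)·2 ⇒ p(-4) = (1-p)(-2) ⇒ p = 1/3

(p,q) = (1/3, 4/5)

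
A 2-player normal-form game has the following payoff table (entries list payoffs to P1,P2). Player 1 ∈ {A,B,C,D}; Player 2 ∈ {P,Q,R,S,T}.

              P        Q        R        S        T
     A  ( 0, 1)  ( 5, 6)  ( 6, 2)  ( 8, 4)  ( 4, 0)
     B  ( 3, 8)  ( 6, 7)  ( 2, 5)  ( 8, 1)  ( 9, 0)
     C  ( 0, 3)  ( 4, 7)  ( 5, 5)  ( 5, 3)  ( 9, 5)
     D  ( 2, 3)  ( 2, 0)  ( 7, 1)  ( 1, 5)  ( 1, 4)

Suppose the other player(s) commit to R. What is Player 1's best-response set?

argmax u_1 = {D}

u_1(A vs R) = 6
u_1(B vs R) = 2
u_1(C vs R) = 5
u_1(D vs R) = 7
max payoff 7 at {D}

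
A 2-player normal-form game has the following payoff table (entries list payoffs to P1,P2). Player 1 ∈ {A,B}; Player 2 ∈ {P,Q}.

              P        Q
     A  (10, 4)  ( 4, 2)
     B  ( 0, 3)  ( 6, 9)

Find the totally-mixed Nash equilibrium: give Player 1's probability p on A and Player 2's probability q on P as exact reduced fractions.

P1 indiff ⇒ q·10+(1-q)·4 = q·0+(1-q)·6 ⇒ q(10) = (1-q)(2) ⇒ q = 1/6
P2 indiff ⇒ p·4+(1-p)·3 = p·2+(1-p)·9 ⇒ p(2) = (1-p)(6) ⇒ p = 3/4

P1 mixes 3/4 on A; P2 mixes 1/6 on P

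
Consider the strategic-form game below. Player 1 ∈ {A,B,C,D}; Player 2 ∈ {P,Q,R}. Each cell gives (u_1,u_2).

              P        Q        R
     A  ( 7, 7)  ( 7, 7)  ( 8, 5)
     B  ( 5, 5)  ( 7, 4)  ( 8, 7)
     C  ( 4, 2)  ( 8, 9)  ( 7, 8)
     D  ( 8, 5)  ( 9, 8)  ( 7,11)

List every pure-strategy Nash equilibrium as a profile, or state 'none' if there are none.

NE set: (B,R)

(A,P): not NE [P1→D gives 8>7]
(A,Q): not NE [P1→D gives 9>7]
(A,R): not NE [P2→Q gives 7>5]
(B,P): not NE [P1→D gives 8>5; P2→R gives 7>5]
(B,Q): not NE [P1→D gives 9>7; P2→R gives 7>4]
(B,R): NE
(C,P): not NE [P1→D gives 8>4; P2→Q gives 9>2]
(C,Q): not NE [P1→D gives 9>8]
(C,R): not NE [P1→B gives 8>7; P2→Q gives 9>8]
(D,P): not NE [P2→R gives 11>5]
(D,Q): not NE [P2→R gives 11>8]
(D,R): not NE [P1→B gives 8>7]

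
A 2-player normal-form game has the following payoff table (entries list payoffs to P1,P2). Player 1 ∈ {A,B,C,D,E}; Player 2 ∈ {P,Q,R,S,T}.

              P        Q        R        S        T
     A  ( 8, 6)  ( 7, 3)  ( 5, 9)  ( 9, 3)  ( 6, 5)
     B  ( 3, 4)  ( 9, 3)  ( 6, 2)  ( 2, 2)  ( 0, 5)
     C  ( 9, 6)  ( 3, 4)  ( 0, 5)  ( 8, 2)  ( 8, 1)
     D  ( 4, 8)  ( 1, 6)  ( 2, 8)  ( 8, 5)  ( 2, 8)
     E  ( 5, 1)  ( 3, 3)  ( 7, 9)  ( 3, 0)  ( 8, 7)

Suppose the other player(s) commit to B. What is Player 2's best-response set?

BR_2 = {T}

u_2(P vs B) = 4
u_2(Q vs B) = 3
u_2(R vs B) = 2
u_2(S vs B) = 2
u_2(T vs B) = 5
max payoff 5 at {T}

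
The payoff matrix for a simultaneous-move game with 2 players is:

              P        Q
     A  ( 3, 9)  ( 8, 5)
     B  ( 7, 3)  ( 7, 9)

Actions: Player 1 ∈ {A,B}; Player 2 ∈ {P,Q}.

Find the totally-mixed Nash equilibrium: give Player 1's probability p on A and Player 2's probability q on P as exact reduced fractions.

P1 mixes 3/5 on A; P2 mixes 1/5 on P

P1 indiff ⇒ q·3+(1-q)·8 = q·7+(1-q)·7 ⇒ q(-4) = (1-q)(-1) ⇒ q = 1/5
P2 indiff ⇒ p·9+(1-p)·3 = p·5+(1-p)·9 ⇒ p(4) = (1-p)(6) ⇒ p = 3/5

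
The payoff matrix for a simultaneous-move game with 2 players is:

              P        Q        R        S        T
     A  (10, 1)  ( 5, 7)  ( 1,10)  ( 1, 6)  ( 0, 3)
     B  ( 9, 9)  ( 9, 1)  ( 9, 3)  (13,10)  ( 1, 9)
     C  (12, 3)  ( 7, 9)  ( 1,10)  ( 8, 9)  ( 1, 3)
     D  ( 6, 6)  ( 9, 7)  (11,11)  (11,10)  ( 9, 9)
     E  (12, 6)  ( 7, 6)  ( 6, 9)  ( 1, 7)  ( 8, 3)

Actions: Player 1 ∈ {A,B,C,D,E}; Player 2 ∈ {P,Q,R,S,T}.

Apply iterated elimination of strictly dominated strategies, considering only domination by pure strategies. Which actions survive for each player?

P2 drop P (S beats it: A:6>1 B:10>9 C:9>3 D:10>6 E:7>6)
P1 drop A (B beats it: Q:9>5 R:9>1 S:13>1 T:1>0)
P1 drop C (D beats it: Q:9>7 R:11>1 S:11>8 T:9>1)
P1 drop E (D beats it: Q:9>7 R:11>6 S:11>1 T:9>8)
P2 drop Q (R beats it: B:3>1 D:11>7)
P2 drop T (S beats it: B:10>9 D:10>9)
P1→{B,D} P2→{R,S}

Remaining: P1:{B,D} P2:{R,S}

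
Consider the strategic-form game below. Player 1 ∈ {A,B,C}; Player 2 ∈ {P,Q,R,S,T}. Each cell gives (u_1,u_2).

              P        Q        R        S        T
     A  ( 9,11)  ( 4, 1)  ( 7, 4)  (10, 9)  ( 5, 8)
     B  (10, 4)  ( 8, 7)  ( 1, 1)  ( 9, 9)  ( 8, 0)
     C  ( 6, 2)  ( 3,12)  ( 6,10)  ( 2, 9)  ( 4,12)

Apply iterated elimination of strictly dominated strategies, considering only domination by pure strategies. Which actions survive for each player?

P1 drop C (A beats it: P:9>6 Q:4>3 R:7>6 S:10>2 T:5>4)
P2 drop Q (S beats it: A:9>1 B:9>7)
P2 drop R (P beats it: A:11>4 B:4>1)
P2 drop T (P beats it: A:11>8 B:4>0)
P1→{A,B} P2→{P,S}

Survivors P1:{A,B} P2:{P,S}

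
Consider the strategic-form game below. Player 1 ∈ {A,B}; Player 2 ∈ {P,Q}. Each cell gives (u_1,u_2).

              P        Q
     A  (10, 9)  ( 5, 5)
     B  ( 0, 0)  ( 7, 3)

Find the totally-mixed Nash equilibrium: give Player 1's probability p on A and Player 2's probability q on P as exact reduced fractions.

P1 indiff ⇒ q·10+(1-q)·5 = q·0+(1-q)·7 ⇒ q(10) = (1-q)(2) ⇒ q = 1/6
P2 indiff ⇒ p·9+(1-p)·0 = p·5+(1-p)·3 ⇒ p(4) = (1-p)(3) ⇒ p = 3/7

p=3/7, q=1/6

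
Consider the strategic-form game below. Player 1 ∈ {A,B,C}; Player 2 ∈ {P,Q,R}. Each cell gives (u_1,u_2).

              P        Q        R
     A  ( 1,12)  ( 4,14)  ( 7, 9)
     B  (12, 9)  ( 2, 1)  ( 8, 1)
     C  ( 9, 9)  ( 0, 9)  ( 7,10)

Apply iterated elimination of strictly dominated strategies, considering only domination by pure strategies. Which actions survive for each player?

P1 drop C (B beats it: P:12>9 Q:2>0 R:8>7)
P2 drop R (P beats it: A:12>9 B:9>1)
P1→{A,B} P2→{P,Q}

Survivors P1:{A,B} P2:{P,Q}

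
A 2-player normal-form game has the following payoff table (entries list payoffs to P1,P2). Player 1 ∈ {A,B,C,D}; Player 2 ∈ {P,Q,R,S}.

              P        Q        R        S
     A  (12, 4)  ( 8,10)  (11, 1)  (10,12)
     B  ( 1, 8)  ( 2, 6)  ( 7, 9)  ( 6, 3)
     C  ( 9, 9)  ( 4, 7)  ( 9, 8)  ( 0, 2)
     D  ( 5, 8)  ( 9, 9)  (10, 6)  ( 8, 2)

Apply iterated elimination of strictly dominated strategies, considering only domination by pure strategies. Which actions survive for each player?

Remaining: P1:{A,D} P2:{Q,S}

P1 drop B (A beats it: P:12>1 Q:8>2 R:11>7 S:10>6)
P1 drop C (A beats it: P:12>9 Q:8>4 R:11>9 S:10>0)
P2 drop P (Q beats it: A:10>4 D:9>8)
P2 drop R (Q beats it: A:10>1 D:9>6)
P1→{A,D} P2→{Q,S}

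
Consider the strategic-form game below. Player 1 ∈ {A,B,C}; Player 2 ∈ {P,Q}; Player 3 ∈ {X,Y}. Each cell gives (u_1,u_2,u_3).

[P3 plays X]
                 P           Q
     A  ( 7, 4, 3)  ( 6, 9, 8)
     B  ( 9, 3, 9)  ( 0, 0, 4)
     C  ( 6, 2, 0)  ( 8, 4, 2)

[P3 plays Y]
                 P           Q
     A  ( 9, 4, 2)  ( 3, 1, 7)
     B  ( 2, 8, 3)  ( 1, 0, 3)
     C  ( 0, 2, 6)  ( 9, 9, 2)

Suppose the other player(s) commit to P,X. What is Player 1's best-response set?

u_1(A vs P,X) = 7
u_1(B vs P,X) = 9
u_1(C vs P,X) = 6
max payoff 9 at {B}

BR_1 = {B}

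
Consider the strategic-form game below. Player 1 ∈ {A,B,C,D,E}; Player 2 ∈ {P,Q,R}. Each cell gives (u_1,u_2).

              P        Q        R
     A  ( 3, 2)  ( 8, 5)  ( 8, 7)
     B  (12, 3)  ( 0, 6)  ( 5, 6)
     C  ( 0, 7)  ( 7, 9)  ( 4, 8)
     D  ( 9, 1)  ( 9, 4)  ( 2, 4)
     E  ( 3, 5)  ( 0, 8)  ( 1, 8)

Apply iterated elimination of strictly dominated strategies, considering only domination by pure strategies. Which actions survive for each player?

P1 drop C (A beats it: P:3>0 Q:8>7 R:8>4)
P1 drop E (D beats it: P:9>3 Q:9>0 R:2>1)
P2 drop P (Q beats it: A:5>2 B:6>3 D:4>1)
P1 drop B (A beats it: Q:8>0 R:8>5)
P1→{A,D} P2→{Q,R}

Remaining: P1:{A,D} P2:{Q,R}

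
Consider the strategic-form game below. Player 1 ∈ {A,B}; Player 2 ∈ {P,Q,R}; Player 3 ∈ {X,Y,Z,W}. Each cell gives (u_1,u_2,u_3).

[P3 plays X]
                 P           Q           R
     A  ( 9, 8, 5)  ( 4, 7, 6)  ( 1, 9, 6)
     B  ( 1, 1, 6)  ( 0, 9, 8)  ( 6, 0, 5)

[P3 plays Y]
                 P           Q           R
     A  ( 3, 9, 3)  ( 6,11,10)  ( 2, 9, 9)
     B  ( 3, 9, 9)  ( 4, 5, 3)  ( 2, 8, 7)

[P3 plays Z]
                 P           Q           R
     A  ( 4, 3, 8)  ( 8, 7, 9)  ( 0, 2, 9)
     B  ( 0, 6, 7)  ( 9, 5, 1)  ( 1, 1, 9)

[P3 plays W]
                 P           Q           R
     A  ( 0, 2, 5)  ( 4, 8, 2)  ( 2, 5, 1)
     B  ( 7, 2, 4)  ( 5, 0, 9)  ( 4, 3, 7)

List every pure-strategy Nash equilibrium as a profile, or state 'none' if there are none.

Nash profiles: (A,Q,Y), (B,P,Y)

(A,P,X): not NE [P2→R gives 9>8; P3→Z gives 8>5]
(A,P,Y): not NE [P2→Q gives 11>9; P3→Z gives 8>3]
(A,P,Z): not NE [P2→Q gives 7>3]
(A,P,W): not NE [P1→B gives 7>0; P2→Q gives 8>2; P3→Z gives 8>5]
(A,Q,X): not NE [P2→R gives 9>7; P3→Y gives 10>6]
(A,Q,Y): NE
(A,Q,Z): not NE [P1→B gives 9>8; P3→Y gives 10>9]
(A,Q,W): not NE [P1→B gives 5>4; P3→Y gives 10>2]
(A,R,X): not NE [P1→B gives 6>1; P3→Z gives 9>6]
(A,R,Y): not NE [P2→Q gives 11>9]
(A,R,Z): not NE [P1→B gives 1>0; P2→Q gives 7>2]
(A,R,W): not NE [P1→B gives 4>2; P2→Q gives 8>5; P3→Z gives 9>1]
(B,P,X): not NE [P1→A gives 9>1; P2→Q gives 9>1; P3→Y gives 9>6]
(B,P,Y): NE
(B,P,Z): not NE [P1→A gives 4>0; P3→Y gives 9>7]
(B,P,W): not NE [P2→R gives 3>2; P3→Y gives 9>4]
(B,Q,X): not NE [P1→A gives 4>0; P3→W gives 9>8]
(B,Q,Y): not NE [P1→A gives 6>4; P2→P gives 9>5; P3→W gives 9>3]
(B,Q,Z): not NE [P2→P gives 6>5; P3→W gives 9>1]
(B,Q,W): not NE [P2→R gives 3>0]
(B,R,X): not NE [P2→Q gives 9>0; P3→Z gives 9>5]
(B,R,Y): not NE [P2→P gives 9>8; P3→Z gives 9>7]
(B,R,Z): not NE [P2→P gives 6>1]
(B,R,W): not NE [P3→Z gives 9>7]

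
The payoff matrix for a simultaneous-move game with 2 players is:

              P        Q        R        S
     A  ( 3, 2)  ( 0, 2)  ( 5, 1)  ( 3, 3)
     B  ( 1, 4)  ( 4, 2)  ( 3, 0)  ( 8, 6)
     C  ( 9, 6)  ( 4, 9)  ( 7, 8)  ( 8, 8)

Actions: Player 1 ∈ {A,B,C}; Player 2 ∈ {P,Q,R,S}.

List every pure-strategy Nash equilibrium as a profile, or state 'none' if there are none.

(A,P): not NE [P1→C gives 9>3; P2→S gives 3>2]
(A,Q): not NE [P1→C gives 4>0; P2→S gives 3>2]
(A,R): not NE [P1→C gives 7>5; P2→S gives 3>1]
(A,S): not NE [P1→C gives 8>3]
(B,P): not NE [P1→C gives 9>1; P2→S gives 6>4]
(B,Q): not NE [P2→S gives 6>2]
(B,R): not NE [P1→C gives 7>3; P2→S gives 6>0]
(B,S): NE
(C,P): not NE [P2→Q gives 9>6]
(C,Q): NE
(C,R): not NE [P2→Q gives 9>8]
(C,S): not NE [P2→Q gives 9>8]

Nash profiles: (B,S), (C,Q)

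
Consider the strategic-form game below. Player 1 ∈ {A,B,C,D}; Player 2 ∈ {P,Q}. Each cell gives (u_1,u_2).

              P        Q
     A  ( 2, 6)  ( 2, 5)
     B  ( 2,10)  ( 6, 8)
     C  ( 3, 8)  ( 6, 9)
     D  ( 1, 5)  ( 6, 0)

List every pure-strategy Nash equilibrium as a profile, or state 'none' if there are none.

(A,P): not NE [P1→C gives 3>2]
(A,Q): not NE [P1→D gives 6>2; P2→P gives 6>5]
(B,P): not NE [P1→C gives 3>2]
(B,Q): not NE [P2→P gives 10>8]
(C,P): not NE [P2→Q gives 9>8]
(C,Q): NE
(D,P): not NE [P1→C gives 3>1]
(D,Q): not NE [P2→P gives 5>0]

NE set: (C,Q)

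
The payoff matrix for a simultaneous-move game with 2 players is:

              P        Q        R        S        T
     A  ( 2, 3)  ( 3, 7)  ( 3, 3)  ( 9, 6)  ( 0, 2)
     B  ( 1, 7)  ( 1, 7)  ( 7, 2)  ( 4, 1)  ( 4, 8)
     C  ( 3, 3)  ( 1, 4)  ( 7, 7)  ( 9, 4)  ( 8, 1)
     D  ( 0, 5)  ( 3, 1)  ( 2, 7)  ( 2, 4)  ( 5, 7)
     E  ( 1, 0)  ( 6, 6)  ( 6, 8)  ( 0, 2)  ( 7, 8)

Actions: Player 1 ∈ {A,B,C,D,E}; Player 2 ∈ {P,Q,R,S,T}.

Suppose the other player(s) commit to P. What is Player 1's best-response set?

BR_1 = {C}

u_1(A vs P) = 2
u_1(B vs P) = 1
u_1(C vs P) = 3
u_1(D vs P) = 0
u_1(E vs P) = 1
max payoff 3 at {C}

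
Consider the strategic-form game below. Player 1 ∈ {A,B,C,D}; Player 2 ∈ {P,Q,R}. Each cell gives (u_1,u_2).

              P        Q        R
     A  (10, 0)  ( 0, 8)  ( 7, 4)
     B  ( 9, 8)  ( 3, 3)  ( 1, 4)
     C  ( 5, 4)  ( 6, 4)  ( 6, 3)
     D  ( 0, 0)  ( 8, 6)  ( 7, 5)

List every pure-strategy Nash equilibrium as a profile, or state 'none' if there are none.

PSNE = {(D,Q)}

(A,P): not NE [P2→Q gives 8>0]
(A,Q): not NE [P1→D gives 8>0]
(A,R): not NE [P2→Q gives 8>4]
(B,P): not NE [P1→A gives 10>9]
(B,Q): not NE [P1→D gives 8>3; P2→P gives 8>3]
(B,R): not NE [P1→D gives 7>1; P2→P gives 8>4]
(C,P): not NE [P1→A gives 10>5]
(C,Q): not NE [P1→D gives 8>6]
(C,R): not NE [P1→D gives 7>6; P2→Q gives 4>3]
(D,P): not NE [P1→A gives 10>0; P2→Q gives 6>0]
(D,Q): NE
(D,R): not NE [P2→Q gives 6>5]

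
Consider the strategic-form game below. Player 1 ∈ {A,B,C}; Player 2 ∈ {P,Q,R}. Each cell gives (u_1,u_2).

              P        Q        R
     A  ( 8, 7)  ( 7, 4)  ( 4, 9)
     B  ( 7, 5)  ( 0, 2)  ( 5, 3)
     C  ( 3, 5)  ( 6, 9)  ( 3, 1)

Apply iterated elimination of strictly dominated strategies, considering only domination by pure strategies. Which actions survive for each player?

Survivors P1:{A,B} P2:{P,R}

P1 drop C (A beats it: P:8>3 Q:7>6 R:4>3)
P2 drop Q (P beats it: A:7>4 B:5>2)
P1→{A,B} P2→{P,R}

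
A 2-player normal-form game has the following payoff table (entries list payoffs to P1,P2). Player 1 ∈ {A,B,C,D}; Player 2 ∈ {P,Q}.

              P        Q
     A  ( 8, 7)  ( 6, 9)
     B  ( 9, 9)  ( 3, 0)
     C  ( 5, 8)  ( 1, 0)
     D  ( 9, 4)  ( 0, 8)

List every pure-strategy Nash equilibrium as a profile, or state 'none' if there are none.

(A,P): not NE [P1→D gives 9>8; P2→Q gives 9>7]
(A,Q): NE
(B,P): NE
(B,Q): not NE [P1→A gives 6>3; P2→P gives 9>0]
(C,P): not NE [P1→D gives 9>5]
(C,Q): not NE [P1→A gives 6>1; P2→P gives 8>0]
(D,P): not NE [P2→Q gives 8>4]
(D,Q): not NE [P1→A gives 6>0]

Nash profiles: (A,Q), (B,P)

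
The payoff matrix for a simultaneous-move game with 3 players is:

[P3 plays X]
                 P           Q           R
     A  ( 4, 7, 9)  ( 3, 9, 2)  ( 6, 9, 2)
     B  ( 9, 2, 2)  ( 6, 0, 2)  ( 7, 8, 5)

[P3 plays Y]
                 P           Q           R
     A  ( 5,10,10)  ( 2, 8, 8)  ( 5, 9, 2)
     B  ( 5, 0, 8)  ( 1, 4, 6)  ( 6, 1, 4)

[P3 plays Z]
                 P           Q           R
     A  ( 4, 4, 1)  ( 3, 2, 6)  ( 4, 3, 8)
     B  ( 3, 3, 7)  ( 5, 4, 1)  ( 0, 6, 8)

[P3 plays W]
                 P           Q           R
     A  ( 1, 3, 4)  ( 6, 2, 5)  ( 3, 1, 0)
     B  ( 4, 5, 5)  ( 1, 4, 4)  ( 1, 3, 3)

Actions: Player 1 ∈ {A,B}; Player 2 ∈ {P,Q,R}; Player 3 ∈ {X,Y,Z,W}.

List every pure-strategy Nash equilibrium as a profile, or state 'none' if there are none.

(A,P,X): not NE [P1→B gives 9>4; P2→R gives 9>7; P3→Y gives 10>9]
(A,P,Y): NE
(A,P,Z): not NE [P3→Y gives 10>1]
(A,P,W): not NE [P1→B gives 4>1; P3→Y gives 10>4]
(A,Q,X): not NE [P1→B gives 6>3; P3→Y gives 8>2]
(A,Q,Y): not NE [P2→P gives 10>8]
(A,Q,Z): not NE [P1→B gives 5>3; P2→P gives 4>2; P3→Y gives 8>6]
(A,Q,W): not NE [P2→P gives 3>2; P3→Y gives 8>5]
(A,R,X): not NE [P1→B gives 7>6; P3→Z gives 8>2]
(A,R,Y): not NE [P1→B gives 6>5; P2→P gives 10>9; P3→Z gives 8>2]
(A,R,Z): not NE [P2→P gives 4>3]
(A,R,W): not NE [P2→P gives 3>1; P3→Z gives 8>0]
(B,P,X): not NE [P2→R gives 8>2; P3→Y gives 8>2]
(B,P,Y): not NE [P2→Q gives 4>0]
(B,P,Z): not NE [P1→A gives 4>3; P2→R gives 6>3; P3→Y gives 8>7]
(B,P,W): not NE [P3→Y gives 8>5]
(B,Q,X): not NE [P2→R gives 8>0; P3→Y gives 6>2]
(B,Q,Y): not NE [P1→A gives 2>1]
(B,Q,Z): not NE [P2→R gives 6>4; P3→Y gives 6>1]
(B,Q,W): not NE [P1→A gives 6>1; P2→P gives 5>4; P3→Y gives 6>4]
(B,R,X): not NE [P3→Z gives 8>5]
(B,R,Y): not NE [P2→Q gives 4>1; P3→Z gives 8>4]
(B,R,Z): not NE [P1→A gives 4>0]
(B,R,W): not NE [P1→A gives 3>1; P2→P gives 5>3; P3→Z gives 8>3]

Nash profiles: (A,P,Y)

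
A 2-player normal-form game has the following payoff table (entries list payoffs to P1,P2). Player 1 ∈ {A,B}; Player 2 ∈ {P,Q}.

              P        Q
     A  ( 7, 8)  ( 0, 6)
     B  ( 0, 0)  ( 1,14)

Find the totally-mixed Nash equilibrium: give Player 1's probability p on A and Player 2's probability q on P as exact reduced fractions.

P1 indiff ⇒ q·7+(1-q)·0 = q·0+(1-q)·1 ⇒ q(7) = (1-q)(1) ⇒ q = 1/8
P2 indiff ⇒ p·8+(1-p)·0 = p·6+(1-p)·14 ⇒ p(2) = (1-p)(14) ⇒ p = 7/8

p=7/8, q=1/8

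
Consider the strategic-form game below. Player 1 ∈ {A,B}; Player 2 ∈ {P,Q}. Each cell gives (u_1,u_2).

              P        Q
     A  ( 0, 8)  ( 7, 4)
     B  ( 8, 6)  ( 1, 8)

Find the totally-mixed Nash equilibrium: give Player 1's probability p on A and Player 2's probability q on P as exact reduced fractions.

p=1/3, q=3/7

P1 indiff ⇒ q·0+(1-q)·7 = q·8+(1-q)·1 ⇒ q(-8) = (1-q)(-6) ⇒ q = 3/7
P2 indiff ⇒ p·8+(1-p)·6 = p·4+(1-p)·8 ⇒ p(4) = (1-p)(2) ⇒ p = 1/3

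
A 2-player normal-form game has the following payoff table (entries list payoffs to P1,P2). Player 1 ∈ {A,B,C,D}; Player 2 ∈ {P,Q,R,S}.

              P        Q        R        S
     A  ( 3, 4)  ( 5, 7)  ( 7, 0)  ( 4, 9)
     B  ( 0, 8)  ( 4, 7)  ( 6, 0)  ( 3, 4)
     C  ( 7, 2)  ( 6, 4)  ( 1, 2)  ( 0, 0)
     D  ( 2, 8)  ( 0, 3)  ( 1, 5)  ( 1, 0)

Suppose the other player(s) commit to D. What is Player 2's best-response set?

u_2(P vs D) = 8
u_2(Q vs D) = 3
u_2(R vs D) = 5
u_2(S vs D) = 0
max payoff 8 at {P}

BR_2 = {P}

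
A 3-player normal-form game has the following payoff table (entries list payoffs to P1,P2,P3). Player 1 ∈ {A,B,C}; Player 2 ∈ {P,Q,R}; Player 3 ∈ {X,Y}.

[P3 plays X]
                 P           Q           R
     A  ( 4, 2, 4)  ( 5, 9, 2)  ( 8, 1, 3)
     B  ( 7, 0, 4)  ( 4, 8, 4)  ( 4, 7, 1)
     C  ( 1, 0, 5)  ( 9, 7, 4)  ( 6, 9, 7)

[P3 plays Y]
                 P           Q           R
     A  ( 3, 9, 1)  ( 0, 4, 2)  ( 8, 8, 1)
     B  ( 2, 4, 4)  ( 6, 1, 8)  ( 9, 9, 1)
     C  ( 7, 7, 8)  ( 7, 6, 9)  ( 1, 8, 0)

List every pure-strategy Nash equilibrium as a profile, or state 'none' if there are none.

(A,P,X): not NE [P1→B gives 7>4; P2→Q gives 9>2]
(A,P,Y): not NE [P1→C gives 7>3; P3→X gives 4>1]
(A,Q,X): not NE [P1→C gives 9>5]
(A,Q,Y): not NE [P1→C gives 7>0; P2→P gives 9>4]
(A,R,X): not NE [P2→Q gives 9>1]
(A,R,Y): not NE [P1→B gives 9>8; P2→P gives 9>8; P3→X gives 3>1]
(B,P,X): not NE [P2→Q gives 8>0]
(B,P,Y): not NE [P1→C gives 7>2; P2→R gives 9>4]
(B,Q,X): not NE [P1→C gives 9>4; P3→Y gives 8>4]
(B,Q,Y): not NE [P1→C gives 7>6; P2→R gives 9>1]
(B,R,X): not NE [P1→A gives 8>4; P2→Q gives 8>7]
(B,R,Y): NE
(C,P,X): not NE [P1→B gives 7>1; P2→R gives 9>0; P3→Y gives 8>5]
(C,P,Y): not NE [P2→R gives 8>7]
(C,Q,X): not NE [P2→R gives 9>7; P3→Y gives 9>4]
(C,Q,Y): not NE [P2→R gives 8>6]
(C,R,X): not NE [P1→A gives 8>6]
(C,R,Y): not NE [P1→B gives 9>1; P3→X gives 7>0]

Nash profiles: (B,R,Y)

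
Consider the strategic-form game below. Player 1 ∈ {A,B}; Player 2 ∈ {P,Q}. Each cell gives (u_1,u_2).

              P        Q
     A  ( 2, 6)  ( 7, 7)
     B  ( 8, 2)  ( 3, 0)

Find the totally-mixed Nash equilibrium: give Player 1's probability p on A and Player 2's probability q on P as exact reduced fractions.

p=2/3, q=2/5

P1 indiff ⇒ q·2+(1-q)·7 = q·8+(1-q)·3 ⇒ q(-6) = (1-q)(-4) ⇒ q = 2/5
P2 indiff ⇒ p·6+(1-p)·2 = p·7+(1-p)·0 ⇒ p(-1) = (1-p)(-2) ⇒ p = 2/3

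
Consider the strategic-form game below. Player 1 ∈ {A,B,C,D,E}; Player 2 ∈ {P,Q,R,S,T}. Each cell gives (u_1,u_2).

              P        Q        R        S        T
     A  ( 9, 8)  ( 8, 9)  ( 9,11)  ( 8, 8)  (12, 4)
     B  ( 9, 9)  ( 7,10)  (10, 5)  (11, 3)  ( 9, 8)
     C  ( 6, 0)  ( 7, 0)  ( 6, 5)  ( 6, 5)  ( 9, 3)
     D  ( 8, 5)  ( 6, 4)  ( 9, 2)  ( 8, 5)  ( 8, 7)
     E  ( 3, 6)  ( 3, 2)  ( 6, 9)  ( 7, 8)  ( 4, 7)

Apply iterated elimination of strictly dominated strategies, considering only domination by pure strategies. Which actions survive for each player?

P1 drop C (A beats it: P:9>6 Q:8>7 R:9>6 S:8>6 T:12>9)
P1 drop D (B beats it: P:9>8 Q:7>6 R:10>9 S:11>8 T:9>8)
P1 drop E (A beats it: P:9>3 Q:8>3 R:9>6 S:8>7 T:12>4)
P2 drop P (Q beats it: A:9>8 B:10>9)
P2 drop S (Q beats it: A:9>8 B:10>3)
P2 drop T (Q beats it: A:9>4 B:10>8)
P1→{A,B} P2→{Q,R}

IESDS → P1:{A,B} P2:{Q,R}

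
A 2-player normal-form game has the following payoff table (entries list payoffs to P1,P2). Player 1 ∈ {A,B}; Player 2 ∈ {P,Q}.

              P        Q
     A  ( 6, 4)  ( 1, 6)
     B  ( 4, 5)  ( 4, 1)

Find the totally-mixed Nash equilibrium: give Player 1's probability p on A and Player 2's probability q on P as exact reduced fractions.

p=2/3, q=3/5

P1 indiff ⇒ q·6+(1-q)·1 = q·4+(1-q)·4 ⇒ q(2) = (1-q)(3) ⇒ q = 3/5
P2 indiff ⇒ p·4+(1-p)·5 = p·6+(1-p)·1 ⇒ p(-2) = (1-p)(-4) ⇒ p = 2/3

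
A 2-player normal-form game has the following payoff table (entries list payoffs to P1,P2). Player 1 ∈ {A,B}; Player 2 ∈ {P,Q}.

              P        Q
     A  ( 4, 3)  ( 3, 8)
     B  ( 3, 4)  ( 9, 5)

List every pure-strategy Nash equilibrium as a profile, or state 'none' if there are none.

(A,P): not NE [P2→Q gives 8>3]
(A,Q): not NE [P1→B gives 9>3]
(B,P): not NE [P1→A gives 4>3; P2→Q gives 5>4]
(B,Q): NE

Nash profiles: (B,Q)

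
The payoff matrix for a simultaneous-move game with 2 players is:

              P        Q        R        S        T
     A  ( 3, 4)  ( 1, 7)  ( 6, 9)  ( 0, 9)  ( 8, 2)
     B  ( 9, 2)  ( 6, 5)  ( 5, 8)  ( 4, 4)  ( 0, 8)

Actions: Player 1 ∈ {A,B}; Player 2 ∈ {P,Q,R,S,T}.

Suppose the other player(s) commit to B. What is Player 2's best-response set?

u_2(P vs B) = 2
u_2(Q vs B) = 5
u_2(R vs B) = 8
u_2(S vs B) = 4
u_2(T vs B) = 8
max payoff 8 at {R,T}

BR_2 = {R,T}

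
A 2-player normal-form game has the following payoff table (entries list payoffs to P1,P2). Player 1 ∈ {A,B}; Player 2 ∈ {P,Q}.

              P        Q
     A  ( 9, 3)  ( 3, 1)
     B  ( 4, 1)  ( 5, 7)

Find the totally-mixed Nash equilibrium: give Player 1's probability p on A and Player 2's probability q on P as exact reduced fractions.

P1 indiff ⇒ q·9+(1-q)·3 = q·4+(1-q)·5 ⇒ q(5) = (1-q)(2) ⇒ q = 2/7
P2 indiff ⇒ p·3+(1-p)·1 = p·1+(1-p)·7 ⇒ p(2) = (1-p)(6) ⇒ p = 3/4

P1 mixes 3/4 on A; P2 mixes 2/7 on P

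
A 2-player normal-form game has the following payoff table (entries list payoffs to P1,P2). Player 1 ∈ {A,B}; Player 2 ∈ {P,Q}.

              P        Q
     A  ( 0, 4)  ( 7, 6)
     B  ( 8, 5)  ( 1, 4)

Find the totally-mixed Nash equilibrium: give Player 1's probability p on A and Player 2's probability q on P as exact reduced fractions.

p=1/3, q=3/7

P1 indiff ⇒ q·0+(1-q)·7 = q·8+(1-q)·1 ⇒ q(-8) = (1-q)(-6) ⇒ q = 3/7
P2 indiff ⇒ p·4+(1-p)·5 = p·6+(1-p)·4 ⇒ p(-2) = (1-p)(-1) ⇒ p = 1/3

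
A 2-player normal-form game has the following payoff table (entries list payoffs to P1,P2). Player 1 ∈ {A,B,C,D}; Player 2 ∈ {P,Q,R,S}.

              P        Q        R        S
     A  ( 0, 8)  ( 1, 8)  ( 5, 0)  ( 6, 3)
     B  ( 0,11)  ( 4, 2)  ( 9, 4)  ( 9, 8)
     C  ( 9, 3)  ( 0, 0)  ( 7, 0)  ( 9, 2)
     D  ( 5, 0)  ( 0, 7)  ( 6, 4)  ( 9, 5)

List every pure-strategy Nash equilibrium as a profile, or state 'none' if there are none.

NE set: (C,P)

(A,P): not NE [P1→C gives 9>0]
(A,Q): not NE [P1→B gives 4>1]
(A,R): not NE [P1→B gives 9>5; P2→Q gives 8>0]
(A,S): not NE [P1→D gives 9>6; P2→Q gives 8>3]
(B,P): not NE [P1→C gives 9>0]
(B,Q): not NE [P2→P gives 11>2]
(B,R): not NE [P2→P gives 11>4]
(B,S): not NE [P2→P gives 11>8]
(C,P): NE
(C,Q): not NE [P1→B gives 4>0; P2→P gives 3>0]
(C,R): not NE [P1→B gives 9>7; P2→P gives 3>0]
(C,S): not NE [P2→P gives 3>2]
(D,P): not NE [P1→C gives 9>5; P2→Q gives 7>0]
(D,Q): not NE [P1→B gives 4>0]
(D,R): not NE [P1→B gives 9>6; P2→Q gives 7>4]
(D,S): not NE [P2→Q gives 7>5]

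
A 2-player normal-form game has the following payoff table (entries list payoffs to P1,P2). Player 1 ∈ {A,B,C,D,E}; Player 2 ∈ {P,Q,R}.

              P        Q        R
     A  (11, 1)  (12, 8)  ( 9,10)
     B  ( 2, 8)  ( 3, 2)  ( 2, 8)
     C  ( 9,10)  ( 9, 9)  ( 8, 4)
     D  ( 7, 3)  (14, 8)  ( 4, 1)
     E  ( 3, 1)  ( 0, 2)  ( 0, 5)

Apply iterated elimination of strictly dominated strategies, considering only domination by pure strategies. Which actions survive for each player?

IESDS → P1:{A,D} P2:{Q,R}

P1 drop B (A beats it: P:11>2 Q:12>3 R:9>2)
P1 drop C (A beats it: P:11>9 Q:12>9 R:9>8)
P1 drop E (A beats it: P:11>3 Q:12>0 R:9>0)
P2 drop P (Q beats it: A:8>1 D:8>3)
P1→{A,D} P2→{Q,R}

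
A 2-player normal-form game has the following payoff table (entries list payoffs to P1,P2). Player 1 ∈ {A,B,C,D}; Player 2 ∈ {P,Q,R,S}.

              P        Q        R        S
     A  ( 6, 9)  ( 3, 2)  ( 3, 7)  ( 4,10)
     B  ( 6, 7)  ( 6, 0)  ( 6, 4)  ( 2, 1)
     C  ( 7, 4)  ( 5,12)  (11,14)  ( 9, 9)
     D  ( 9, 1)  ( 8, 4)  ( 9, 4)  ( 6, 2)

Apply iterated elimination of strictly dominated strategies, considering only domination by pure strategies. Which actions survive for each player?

IESDS → P1:{C,D} P2:{Q,R}

P1 drop A (C beats it: P:7>6 Q:5>3 R:11>3 S:9>4)
P1 drop B (D beats it: P:9>6 Q:8>6 R:9>6 S:6>2)
P2 drop P (Q beats it: C:12>4 D:4>1)
P2 drop S (Q beats it: C:12>9 D:4>2)
P1→{C,D} P2→{Q,R}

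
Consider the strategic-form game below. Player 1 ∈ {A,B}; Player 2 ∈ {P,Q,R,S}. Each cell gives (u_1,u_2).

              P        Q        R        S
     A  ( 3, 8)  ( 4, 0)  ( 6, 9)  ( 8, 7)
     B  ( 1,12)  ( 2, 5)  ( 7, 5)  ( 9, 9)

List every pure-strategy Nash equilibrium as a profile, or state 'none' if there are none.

PSNE: ∅

(A,P): not NE [P2→R gives 9>8]
(A,Q): not NE [P2→R gives 9>0]
(A,R): not NE [P1→B gives 7>6]
(A,S): not NE [P1→B gives 9>8; P2→R gives 9>7]
(B,P): not NE [P1→A gives 3>1]
(B,Q): not NE [P1→A gives 4>2; P2→P gives 12>5]
(B,R): not NE [P2→P gives 12>5]
(B,S): not NE [P2→P gives 12>9]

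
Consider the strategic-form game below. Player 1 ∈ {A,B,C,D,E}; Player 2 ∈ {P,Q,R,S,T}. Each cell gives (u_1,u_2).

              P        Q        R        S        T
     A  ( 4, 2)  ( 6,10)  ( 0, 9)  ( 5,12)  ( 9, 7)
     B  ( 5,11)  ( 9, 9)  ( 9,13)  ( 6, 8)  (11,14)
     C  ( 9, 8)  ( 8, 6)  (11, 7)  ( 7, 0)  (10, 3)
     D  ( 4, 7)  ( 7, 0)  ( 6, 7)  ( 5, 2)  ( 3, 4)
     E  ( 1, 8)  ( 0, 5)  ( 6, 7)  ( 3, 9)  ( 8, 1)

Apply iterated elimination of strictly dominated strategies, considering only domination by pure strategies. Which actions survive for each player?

IESDS → P1:{B,C} P2:{P,R,T}

P1 drop A (B beats it: P:5>4 Q:9>6 R:9>0 S:6>5 T:11>9)
P1 drop D (B beats it: P:5>4 Q:9>7 R:9>6 S:6>5 T:11>3)
P1 drop E (B beats it: P:5>1 Q:9>0 R:9>6 S:6>3 T:11>8)
P2 drop Q (P beats it: B:11>9 C:8>6)
P2 drop S (P beats it: B:11>8 C:8>0)
P1→{B,C} P2→{P,R,T}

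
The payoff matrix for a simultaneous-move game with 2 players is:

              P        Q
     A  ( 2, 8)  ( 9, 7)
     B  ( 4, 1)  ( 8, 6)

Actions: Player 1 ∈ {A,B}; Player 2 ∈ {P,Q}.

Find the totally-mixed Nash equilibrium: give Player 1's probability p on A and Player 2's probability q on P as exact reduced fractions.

P1 indiff ⇒ q·2+(1-q)·9 = q·4+(1-q)·8 ⇒ q(-2) = (1-q)(-1) ⇒ q = 1/3
P2 indiff ⇒ p·8+(1-p)·1 = p·7+(1-p)·6 ⇒ p(1) = (1-p)(5) ⇒ p = 5/6

p=5/6, q=1/3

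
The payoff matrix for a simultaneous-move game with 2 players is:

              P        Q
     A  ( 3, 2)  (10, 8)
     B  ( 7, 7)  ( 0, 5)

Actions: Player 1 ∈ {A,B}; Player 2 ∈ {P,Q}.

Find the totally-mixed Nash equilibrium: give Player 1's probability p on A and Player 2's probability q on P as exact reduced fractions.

P1 mixes 1/4 on A; P2 mixes 5/7 on P

P1 indiff ⇒ q·3+(1-q)·10 = q·7+(1-q)·0 ⇒ q(-4) = (1-q)(-10) ⇒ q = 5/7
P2 indiff ⇒ p·2+(1-p)·7 = p·8+(1-p)·5 ⇒ p(-6) = (1-p)(-2) ⇒ p = 1/4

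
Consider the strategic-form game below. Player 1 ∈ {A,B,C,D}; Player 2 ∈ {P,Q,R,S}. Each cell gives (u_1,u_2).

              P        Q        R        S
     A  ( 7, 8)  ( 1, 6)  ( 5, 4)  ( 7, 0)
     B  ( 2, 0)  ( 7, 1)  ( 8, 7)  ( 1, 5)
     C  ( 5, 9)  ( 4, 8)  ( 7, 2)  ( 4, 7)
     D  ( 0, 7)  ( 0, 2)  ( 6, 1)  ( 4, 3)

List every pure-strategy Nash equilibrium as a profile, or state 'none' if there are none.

(A,P): NE
(A,Q): not NE [P1→B gives 7>1; P2→P gives 8>6]
(A,R): not NE [P1→B gives 8>5; P2→P gives 8>4]
(A,S): not NE [P2→P gives 8>0]
(B,P): not NE [P1→A gives 7>2; P2→R gives 7>0]
(B,Q): not NE [P2→R gives 7>1]
(B,R): NE
(B,S): not NE [P1→A gives 7>1; P2→R gives 7>5]
(C,P): not NE [P1→A gives 7>5]
(C,Q): not NE [P1→B gives 7>4; P2→P gives 9>8]
(C,R): not NE [P1→B gives 8>7; P2→P gives 9>2]
(C,S): not NE [P1→A gives 7>4; P2→P gives 9>7]
(D,P): not NE [P1→A gives 7>0]
(D,Q): not NE [P1→B gives 7>0; P2→P gives 7>2]
(D,R): not NE [P1→B gives 8>6; P2→P gives 7>1]
(D,S): not NE [P1→A gives 7>4; P2→P gives 7>3]

Nash profiles: (A,P), (B,R)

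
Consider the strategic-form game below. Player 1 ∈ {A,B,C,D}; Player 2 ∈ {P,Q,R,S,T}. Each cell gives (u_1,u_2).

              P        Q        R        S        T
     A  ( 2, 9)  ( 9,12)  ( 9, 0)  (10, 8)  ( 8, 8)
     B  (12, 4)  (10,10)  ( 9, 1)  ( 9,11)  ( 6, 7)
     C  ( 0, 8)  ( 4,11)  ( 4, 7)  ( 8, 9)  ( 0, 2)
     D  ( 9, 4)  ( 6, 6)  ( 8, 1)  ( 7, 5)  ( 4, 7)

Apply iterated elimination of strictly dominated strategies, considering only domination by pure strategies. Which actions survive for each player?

IESDS → P1:{A,B} P2:{Q,S}

P1 drop C (A beats it: P:2>0 Q:9>4 R:9>4 S:10>8 T:8>0)
P1 drop D (B beats it: P:12>9 Q:10>6 R:9>8 S:9>7 T:6>4)
P2 drop P (Q beats it: A:12>9 B:10>4)
P2 drop R (Q beats it: A:12>0 B:10>1)
P2 drop T (Q beats it: A:12>8 B:10>7)
P1→{A,B} P2→{Q,S}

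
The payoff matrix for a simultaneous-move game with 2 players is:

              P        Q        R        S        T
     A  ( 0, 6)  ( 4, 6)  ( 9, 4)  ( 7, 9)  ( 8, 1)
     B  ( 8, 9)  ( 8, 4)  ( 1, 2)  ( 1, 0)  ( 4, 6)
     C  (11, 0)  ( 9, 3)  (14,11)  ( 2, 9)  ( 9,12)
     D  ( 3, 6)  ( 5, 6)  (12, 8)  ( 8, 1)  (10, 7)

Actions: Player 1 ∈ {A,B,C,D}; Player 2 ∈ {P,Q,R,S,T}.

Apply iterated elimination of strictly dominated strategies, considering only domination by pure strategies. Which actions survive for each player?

Survivors P1:{C,D} P2:{R,T}

P1 drop A (D beats it: P:3>0 Q:5>4 R:12>9 S:8>7 T:10>8)
P1 drop B (C beats it: P:11>8 Q:9>8 R:14>1 S:2>1 T:9>4)
P2 drop P (R beats it: C:11>0 D:8>6)
P2 drop Q (R beats it: C:11>3 D:8>6)
P2 drop S (R beats it: C:11>9 D:8>1)
P1→{C,D} P2→{R,T}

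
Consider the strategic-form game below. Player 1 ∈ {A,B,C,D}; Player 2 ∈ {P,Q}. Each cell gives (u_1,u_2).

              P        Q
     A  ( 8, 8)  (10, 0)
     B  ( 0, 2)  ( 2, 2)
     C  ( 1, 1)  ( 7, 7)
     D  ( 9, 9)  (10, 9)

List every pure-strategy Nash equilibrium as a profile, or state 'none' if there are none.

Nash profiles: (D,P), (D,Q)

(A,P): not NE [P1→D gives 9>8]
(A,Q): not NE [P2→P gives 8>0]
(B,P): not NE [P1→D gives 9>0]
(B,Q): not NE [P1→D gives 10>2]
(C,P): not NE [P1→D gives 9>1; P2→Q gives 7>1]
(C,Q): not NE [P1→D gives 10>7]
(D,P): NE
(D,Q): NE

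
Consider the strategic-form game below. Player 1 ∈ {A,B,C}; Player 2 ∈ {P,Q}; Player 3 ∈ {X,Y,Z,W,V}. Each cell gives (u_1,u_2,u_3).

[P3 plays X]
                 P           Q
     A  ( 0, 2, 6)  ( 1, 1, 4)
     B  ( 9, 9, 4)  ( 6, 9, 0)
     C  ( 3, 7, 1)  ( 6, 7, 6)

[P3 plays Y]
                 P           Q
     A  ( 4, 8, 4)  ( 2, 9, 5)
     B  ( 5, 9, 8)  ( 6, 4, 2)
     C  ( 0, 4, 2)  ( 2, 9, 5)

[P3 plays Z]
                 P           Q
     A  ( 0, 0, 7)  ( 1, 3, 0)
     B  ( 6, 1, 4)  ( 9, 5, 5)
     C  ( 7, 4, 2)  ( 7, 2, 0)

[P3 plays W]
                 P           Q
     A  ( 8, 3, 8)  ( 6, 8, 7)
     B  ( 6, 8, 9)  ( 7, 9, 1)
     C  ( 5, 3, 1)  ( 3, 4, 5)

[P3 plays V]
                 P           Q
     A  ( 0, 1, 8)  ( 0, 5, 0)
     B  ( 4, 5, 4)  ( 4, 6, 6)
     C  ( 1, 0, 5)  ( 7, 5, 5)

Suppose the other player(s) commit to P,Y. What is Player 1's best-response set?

u_1(A vs P,Y) = 4
u_1(B vs P,Y) = 5
u_1(C vs P,Y) = 0
max payoff 5 at {B}

argmax u_1 = {B}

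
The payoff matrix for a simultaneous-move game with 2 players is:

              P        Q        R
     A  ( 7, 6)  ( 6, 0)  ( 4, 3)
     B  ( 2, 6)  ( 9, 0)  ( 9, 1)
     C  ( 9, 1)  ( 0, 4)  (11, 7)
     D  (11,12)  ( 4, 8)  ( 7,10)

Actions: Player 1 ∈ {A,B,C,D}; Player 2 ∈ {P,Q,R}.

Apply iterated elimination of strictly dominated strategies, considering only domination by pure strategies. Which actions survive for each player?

P2 drop Q (R beats it: A:3>0 B:1>0 C:7>4 D:10>8)
P1 drop A (C beats it: P:9>7 R:11>4)
P1 drop B (C beats it: P:9>2 R:11>9)
P1→{C,D} P2→{P,R}

Remaining: P1:{C,D} P2:{P,R}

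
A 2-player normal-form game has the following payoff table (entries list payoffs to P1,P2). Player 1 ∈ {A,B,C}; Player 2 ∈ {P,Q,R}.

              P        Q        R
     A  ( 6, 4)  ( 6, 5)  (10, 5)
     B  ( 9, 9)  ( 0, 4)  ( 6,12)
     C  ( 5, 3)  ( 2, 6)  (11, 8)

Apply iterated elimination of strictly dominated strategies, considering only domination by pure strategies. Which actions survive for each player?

IESDS → P1:{A,C} P2:{Q,R}

P2 drop P (R beats it: A:5>4 B:12>9 C:8>3)
P1 drop B (A beats it: Q:6>0 R:10>6)
P1→{A,C} P2→{Q,R}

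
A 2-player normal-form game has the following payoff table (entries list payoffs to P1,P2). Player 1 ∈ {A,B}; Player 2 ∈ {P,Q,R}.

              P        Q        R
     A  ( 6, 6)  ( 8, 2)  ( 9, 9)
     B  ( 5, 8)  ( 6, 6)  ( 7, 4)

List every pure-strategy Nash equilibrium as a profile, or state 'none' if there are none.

(A,P): not NE [P2→R gives 9>6]
(A,Q): not NE [P2→R gives 9>2]
(A,R): NE
(B,P): not NE [P1→A gives 6>5]
(B,Q): not NE [P1→A gives 8>6; P2→P gives 8>6]
(B,R): not NE [P1→A gives 9>7; P2→P gives 8>4]

PSNE = {(A,R)}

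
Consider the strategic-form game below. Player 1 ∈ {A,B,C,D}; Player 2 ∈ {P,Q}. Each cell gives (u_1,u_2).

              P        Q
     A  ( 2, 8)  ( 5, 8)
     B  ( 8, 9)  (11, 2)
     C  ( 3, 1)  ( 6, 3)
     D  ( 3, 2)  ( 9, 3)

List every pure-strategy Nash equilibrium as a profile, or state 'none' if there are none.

(A,P): not NE [P1→B gives 8>2]
(A,Q): not NE [P1→B gives 11>5]
(B,P): NE
(B,Q): not NE [P2→P gives 9>2]
(C,P): not NE [P1→B gives 8>3; P2→Q gives 3>1]
(C,Q): not NE [P1→B gives 11>6]
(D,P): not NE [P1→B gives 8>3; P2→Q gives 3>2]
(D,Q): not NE [P1→B gives 11>9]

Nash profiles: (B,P)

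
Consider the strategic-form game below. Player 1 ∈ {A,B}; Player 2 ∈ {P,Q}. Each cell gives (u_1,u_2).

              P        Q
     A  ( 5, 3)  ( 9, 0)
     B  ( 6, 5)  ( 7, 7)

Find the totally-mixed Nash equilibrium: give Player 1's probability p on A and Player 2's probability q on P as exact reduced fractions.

P1 indiff ⇒ q·5+(1-q)·9 = q·6+(1-q)·7 ⇒ q(-1) = (1-q)(-2) ⇒ q = 2/3
P2 indiff ⇒ p·3+(1-p)·5 = p·0+(1-p)·7 ⇒ p(3) = (1-p)(2) ⇒ p = 2/5

P1 mixes 2/5 on A; P2 mixes 2/3 on P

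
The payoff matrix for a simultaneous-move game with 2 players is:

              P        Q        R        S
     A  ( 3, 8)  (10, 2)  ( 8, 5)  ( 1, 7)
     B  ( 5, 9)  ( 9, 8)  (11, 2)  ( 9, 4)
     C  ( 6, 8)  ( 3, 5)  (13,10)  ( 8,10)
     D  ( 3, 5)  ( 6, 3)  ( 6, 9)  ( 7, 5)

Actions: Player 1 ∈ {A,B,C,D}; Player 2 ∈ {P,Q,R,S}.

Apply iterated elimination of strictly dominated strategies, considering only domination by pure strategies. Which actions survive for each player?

Survivors P1:{B,C} P2:{P,R,S}

P1 drop D (B beats it: P:5>3 Q:9>6 R:11>6 S:9>7)
P2 drop Q (P beats it: A:8>2 B:9>8 C:8>5)
P1 drop A (B beats it: P:5>3 R:11>8 S:9>1)
P1→{B,C} P2→{P,R,S}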